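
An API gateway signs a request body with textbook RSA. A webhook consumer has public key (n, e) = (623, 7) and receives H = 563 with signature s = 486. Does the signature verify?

verifies

s^2 ≡ 486^2 = 236196 ≡ 79
s^4 ≡ 79^2 = 6241 ≡ 11
7 = 4 + 2 + 1, so s^7 ≡ 11·79·486 ≡ 563 (mod 623)
Since 563 equals the digest 563, verification succeeds.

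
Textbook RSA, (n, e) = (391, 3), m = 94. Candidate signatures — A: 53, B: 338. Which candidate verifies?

Candidate A: 53^2 = 2809 ≡ 72; 3 = 2 + 1, so 53^3 ≡ 72·53 ≡ 297 (mod 391)
Candidate B: 338^2 = 114244 ≡ 72; 3 = 2 + 1, so 338^3 ≡ 72·338 ≡ 94 (mod 391)
  → matches m = 94

B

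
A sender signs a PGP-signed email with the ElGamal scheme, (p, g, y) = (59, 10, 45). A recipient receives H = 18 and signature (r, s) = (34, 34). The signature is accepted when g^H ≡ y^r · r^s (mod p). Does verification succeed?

Left side g^H mod p:
10^2 = 100 ≡ 41
10^4 ≡ 41^2 = 1681 ≡ 29
10^8 ≡ 29^2 = 841 ≡ 15
10^16 ≡ 15^2 = 225 ≡ 48
18 = 16 + 2, so 10^18 ≡ 48·41 ≡ 21 (mod 59)
Right side y^r · r^s mod p:
45^2 = 2025 ≡ 19
45^4 ≡ 19^2 = 361 ≡ 7
45^8 ≡ 7^2 = 49
45^16 ≡ 49^2 = 2401 ≡ 41
45^32 ≡ 41^2 = 1681 ≡ 29
34 = 32 + 2, so 45^34 ≡ 29·19 ≡ 20 (mod 59)
34^2 = 1156 ≡ 35
34^4 ≡ 35^2 = 1225 ≡ 45
34^8 ≡ 45^2 = 2025 ≡ 19
34^16 ≡ 19^2 = 361 ≡ 7
34^32 ≡ 7^2 = 49
34 = 32 + 2, so 34^34 ≡ 49·35 ≡ 4 (mod 59)
20·4 = 80 ≡ 21 (mod 59)
21 ≡ 21 (mod 59), so the signature is genuine.

passes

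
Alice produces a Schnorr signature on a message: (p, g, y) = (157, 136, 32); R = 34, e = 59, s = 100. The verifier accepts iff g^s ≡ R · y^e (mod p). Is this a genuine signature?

genuine

g^s mod p:
Squares mod 157: 136^1≡136, 136^2≡127, 136^4≡115, 136^8≡37, 136^16≡113, 136^32≡52, 136^64≡35
100 = 64 + 32 + 4, so 136^100 ≡ 35·52·115 ≡ 19 (mod 157)
R · y^e mod p:
Squares mod 157: 32^1≡32, 32^2≡82, 32^4≡130, 32^8≡101, 32^16≡153, 32^32≡16
59 = 32 + 16 + 8 + 2 + 1, so 32^59 ≡ 16·153·101·82·32 ≡ 116 (mod 157)
34·116 = 3944 ≡ 19 (mod 157)
19 ≡ 19 (mod 157); signature holds.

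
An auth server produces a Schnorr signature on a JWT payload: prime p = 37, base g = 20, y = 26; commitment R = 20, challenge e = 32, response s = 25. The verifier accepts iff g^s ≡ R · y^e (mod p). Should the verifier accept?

g^s mod p:
Squares mod 37: 20^1≡20, 20^2≡30, 20^4≡12, 20^8≡33, 20^16≡16
25 = 16 + 8 + 1, so 20^25 ≡ 16·33·20 ≡ 15 (mod 37)
R · y^e mod p:
Squares mod 37: 26^1≡26, 26^2≡10, 26^4≡26, 26^8≡10, 26^16≡26, 26^32≡10
26^32 ≡ 10 (mod 37)
20·10 = 200 ≡ 15 (mod 37)
15 ≡ 15 (mod 37); signature holds.

accept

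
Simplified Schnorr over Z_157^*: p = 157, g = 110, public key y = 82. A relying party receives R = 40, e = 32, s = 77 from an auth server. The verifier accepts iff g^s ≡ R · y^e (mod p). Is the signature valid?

g^s mod p:
Squares mod 157: 110^1≡110, 110^2≡11, 110^4≡121, 110^8≡40, 110^16≡30, 110^32≡115, 110^64≡37
77 = 64 + 8 + 4 + 1, so 110^77 ≡ 37·40·121·110 ≡ 10 (mod 157)
R · y^e mod p:
Squares mod 157: 82^1≡82, 82^2≡130, 82^4≡101, 82^8≡153, 82^16≡16, 82^32≡99
82^32 ≡ 99 (mod 157)
40·99 = 3960 ≡ 35 (mod 157)
10 ≠ 35; the check fails.

invalid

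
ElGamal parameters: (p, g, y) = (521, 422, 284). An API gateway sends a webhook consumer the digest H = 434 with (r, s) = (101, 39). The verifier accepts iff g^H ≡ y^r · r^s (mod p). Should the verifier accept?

Left side g^H mod p:
422^2 = 178084 ≡ 423
422^4 ≡ 423^2 = 178929 ≡ 226
422^8 ≡ 226^2 = 51076 ≡ 18
422^16 ≡ 18^2 = 324
422^32 ≡ 324^2 = 104976 ≡ 255
422^64 ≡ 255^2 = 65025 ≡ 421
422^128 ≡ 421^2 = 177241 ≡ 101
422^256 ≡ 101^2 = 10201 ≡ 302
434 = 256 + 128 + 32 + 16 + 2, so 422^434 ≡ 302·101·255·324·423 ≡ 29 (mod 521)
Right side y^r · r^s mod p:
284^2 = 80656 ≡ 422
284^4 ≡ 422^2 = 178084 ≡ 423
284^8 ≡ 423^2 = 178929 ≡ 226
284^16 ≡ 226^2 = 51076 ≡ 18
284^32 ≡ 18^2 = 324
284^64 ≡ 324^2 = 104976 ≡ 255
101 = 64 + 32 + 4 + 1, so 284^101 ≡ 255·324·423·284 ≡ 29 (mod 521)
101^2 = 10201 ≡ 302
101^4 ≡ 302^2 = 91204 ≡ 29
101^8 ≡ 29^2 = 841 ≡ 320
101^16 ≡ 320^2 = 102400 ≡ 284
101^32 ≡ 284^2 = 80656 ≡ 422
39 = 32 + 4 + 2 + 1, so 101^39 ≡ 422·29·302·101 ≡ 1 (mod 521)
29·1 = 29 ≡ 29 (mod 521)
29 ≡ 29 (mod 521), so the signature is genuine.

accept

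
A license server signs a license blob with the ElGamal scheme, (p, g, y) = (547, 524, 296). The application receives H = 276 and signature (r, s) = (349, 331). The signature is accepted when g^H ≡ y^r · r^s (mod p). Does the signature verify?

does not verify

Left side g^H mod p:
Squares mod 547: 524^1≡524, 524^2≡529, 524^4≡324, 524^8≡499, 524^16≡116, 524^32≡328, 524^64≡372, 524^128≡540, 524^256≡49
276 = 256 + 16 + 4, so 524^276 ≡ 49·116·324 ≡ 414 (mod 547)
Right side y^r · r^s mod p:
Squares mod 547: 296^1≡296, 296^2≡96, 296^4≡464, 296^8≡325, 296^16≡54, 296^32≡181, 296^64≡488, 296^128≡199, 296^256≡217
349 = 256 + 64 + 16 + 8 + 4 + 1, so 296^349 ≡ 217·488·54·325·464·296 ≡ 302 (mod 547)
Squares mod 547: 349^1≡349, 349^2≡367, 349^4≡127, 349^8≡266, 349^16≡193, 349^32≡53, 349^64≡74, 349^128≡6, 349^256≡36
331 = 256 + 64 + 8 + 2 + 1, so 349^331 ≡ 36·74·266·367·349 ≡ 135 (mod 547)
302·135 = 40770 ≡ 292 (mod 547)
414 ≠ 292, so verification fails.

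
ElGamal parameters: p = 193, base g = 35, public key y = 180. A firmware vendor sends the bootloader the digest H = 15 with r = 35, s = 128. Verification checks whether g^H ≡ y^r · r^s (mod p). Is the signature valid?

valid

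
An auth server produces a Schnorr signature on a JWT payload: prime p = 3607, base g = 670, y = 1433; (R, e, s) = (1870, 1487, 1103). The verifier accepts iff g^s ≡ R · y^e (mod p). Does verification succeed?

passes

g^s mod p:
Squares mod 3607: 670^1≡670, 670^2≡1632, 670^4≡1458, 670^8≡1241, 670^16≡3499, 670^32≡843, 670^64≡70, 670^128≡1293, 670^256≡1808, 670^512≡922, 670^1024≡2439
1103 = 1024 + 64 + 8 + 4 + 2 + 1, so 670^1103 ≡ 2439·70·1241·1458·1632·670 ≡ 1120 (mod 3607)
R · y^e mod p:
Squares mod 3607: 1433^1≡1433, 1433^2≡1106, 1433^4≡463, 1433^8≡1556, 1433^16≡839, 1433^32≡556, 1433^64≡2541, 1433^128≡151, 1433^256≡1159, 1433^512≡1477, 1433^1024≡2901
1487 = 1024 + 256 + 128 + 64 + 8 + 4 + 2 + 1, so 1433^1487 ≡ 2901·1159·151·2541·1556·463·1106·1433 ≡ 3434 (mod 3607)
1870·3434 = 6421580 ≡ 1120 (mod 3607)
1120 ≡ 1120 (mod 3607); signature holds.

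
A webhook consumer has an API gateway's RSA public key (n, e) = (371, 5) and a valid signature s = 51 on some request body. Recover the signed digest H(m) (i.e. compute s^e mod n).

s^2 ≡ 51^2 = 2601 ≡ 4
s^4 ≡ 4^2 = 16
5 = 4 + 1, so s^5 ≡ 16·51 ≡ 74 (mod 371)

74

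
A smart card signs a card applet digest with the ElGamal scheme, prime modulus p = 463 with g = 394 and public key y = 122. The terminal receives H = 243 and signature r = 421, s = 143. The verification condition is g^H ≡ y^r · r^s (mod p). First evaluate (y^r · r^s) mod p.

317

122^2 = 14884 ≡ 68
122^4 ≡ 68^2 = 4624 ≡ 457
122^8 ≡ 457^2 = 208849 ≡ 36
122^16 ≡ 36^2 = 1296 ≡ 370
122^32 ≡ 370^2 = 136900 ≡ 315
122^64 ≡ 315^2 = 99225 ≡ 143
122^128 ≡ 143^2 = 20449 ≡ 77
122^256 ≡ 77^2 = 5929 ≡ 373
421 = 256 + 128 + 32 + 4 + 1, so 122^421 ≡ 373·77·315·457·122 ≡ 373 (mod 463)
421^2 = 177241 ≡ 375
421^4 ≡ 375^2 = 140625 ≡ 336
421^8 ≡ 336^2 = 112896 ≡ 387
421^16 ≡ 387^2 = 149769 ≡ 220
421^32 ≡ 220^2 = 48400 ≡ 248
421^64 ≡ 248^2 = 61504 ≡ 388
421^128 ≡ 388^2 = 150544 ≡ 69
143 = 128 + 8 + 4 + 2 + 1, so 421^143 ≡ 69·387·336·375·421 ≡ 300 (mod 463)
y^r · r^s ≡ 373·300 = 111900 ≡ 317 (mod 463)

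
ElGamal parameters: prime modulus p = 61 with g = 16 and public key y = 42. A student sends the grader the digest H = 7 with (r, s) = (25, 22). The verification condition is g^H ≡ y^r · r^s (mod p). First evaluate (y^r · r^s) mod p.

42^2 = 1764 ≡ 56
42^4 ≡ 56^2 = 3136 ≡ 25
42^8 ≡ 25^2 = 625 ≡ 15
42^16 ≡ 15^2 = 225 ≡ 42
25 = 16 + 8 + 1, so 42^25 ≡ 42·15·42 ≡ 47 (mod 61)
25^2 = 625 ≡ 15
25^4 ≡ 15^2 = 225 ≡ 42
25^8 ≡ 42^2 = 1764 ≡ 56
25^16 ≡ 56^2 = 3136 ≡ 25
22 = 16 + 4 + 2, so 25^22 ≡ 25·42·15 ≡ 12 (mod 61)
y^r · r^s ≡ 47·12 = 564 ≡ 15 (mod 61)

15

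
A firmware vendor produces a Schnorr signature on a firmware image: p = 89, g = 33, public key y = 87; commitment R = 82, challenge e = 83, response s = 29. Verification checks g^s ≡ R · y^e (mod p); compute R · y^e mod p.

3

Squares mod 89: 87^1≡87, 87^2≡4, 87^4≡16, 87^8≡78, 87^16≡32, 87^32≡45, 87^64≡67
83 = 64 + 16 + 2 + 1, so 87^83 ≡ 67·32·4·87 ≡ 25 (mod 89)
R · y^e ≡ 82·25 = 2050 ≡ 3 (mod 89)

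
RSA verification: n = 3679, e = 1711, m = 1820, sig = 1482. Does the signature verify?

sig^2 ≡ 1482^2 = 2196324 ≡ 3640
sig^4 ≡ 3640^2 = 13249600 ≡ 1521
sig^8 ≡ 1521^2 = 2313441 ≡ 3029
sig^16 ≡ 3029^2 = 9174841 ≡ 3094
sig^32 ≡ 3094^2 = 9572836 ≡ 78
sig^64 ≡ 78^2 = 6084 ≡ 2405
sig^128 ≡ 2405^2 = 5784025 ≡ 637
sig^256 ≡ 637^2 = 405769 ≡ 1079
sig^512 ≡ 1079^2 = 1164241 ≡ 1677
sig^1024 ≡ 1677^2 = 2812329 ≡ 1573
1711 = 1024 + 512 + 128 + 32 + 8 + 4 + 2 + 1, so sig^1711 ≡ 1573·1677·637·78·3029·1521·3640·1482 ≡ 1820 (mod 3679)
sig^1711 mod 3679 = 1820 matches m.

verifies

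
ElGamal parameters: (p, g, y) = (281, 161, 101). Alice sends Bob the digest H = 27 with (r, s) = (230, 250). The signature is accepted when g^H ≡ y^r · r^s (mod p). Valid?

no

Left side g^H mod p:
Squares mod 281: 161^1≡161, 161^2≡69, 161^4≡265, 161^8≡256, 161^16≡63
27 = 16 + 8 + 2 + 1, so 161^27 ≡ 63·256·69·161 ≡ 71 (mod 281)
Right side y^r · r^s mod p:
Squares mod 281: 101^1≡101, 101^2≡85, 101^4≡200, 101^8≡98, 101^16≡50, 101^32≡252, 101^64≡279, 101^128≡4
230 = 128 + 64 + 32 + 4 + 2, so 101^230 ≡ 4·279·252·200·85 ≡ 165 (mod 281)
Squares mod 281: 230^1≡230, 230^2≡72, 230^4≡126, 230^8≡140, 230^16≡211, 230^32≡123, 230^64≡236, 230^128≡58
250 = 128 + 64 + 32 + 16 + 8 + 2, so 230^250 ≡ 58·236·123·211·140·72 ≡ 28 (mod 281)
165·28 = 4620 ≡ 124 (mod 281)
71 ≠ 124, so verification fails.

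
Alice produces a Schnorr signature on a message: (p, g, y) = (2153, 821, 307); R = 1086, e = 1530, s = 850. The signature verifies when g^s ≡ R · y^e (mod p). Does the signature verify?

verifies

g^s mod p:
Squares mod 2153: 821^1≡821, 821^2≡152, 821^4≡1574, 821^8≡1526, 821^16≡1283, 821^32≡1197, 821^64≡1064, 821^128≡1771, 821^256≡1673, 821^512≡29
850 = 512 + 256 + 64 + 16 + 2, so 821^850 ≡ 29·1673·1064·1283·152 ≡ 1206 (mod 2153)
R · y^e mod p:
Squares mod 2153: 307^1≡307, 307^2≡1670, 307^4≡765, 307^8≡1762, 307^16≡18, 307^32≡324, 307^64≡1632, 307^128≡163, 307^256≡733, 307^512≡1192, 307^1024≡2037
1530 = 1024 + 256 + 128 + 64 + 32 + 16 + 8 + 2, so 307^1530 ≡ 2037·733·163·1632·324·18·1762·1670 ≡ 1940 (mod 2153)
1086·1940 = 2106840 ≡ 1206 (mod 2153)
1206 ≡ 1206 (mod 2153); signature holds.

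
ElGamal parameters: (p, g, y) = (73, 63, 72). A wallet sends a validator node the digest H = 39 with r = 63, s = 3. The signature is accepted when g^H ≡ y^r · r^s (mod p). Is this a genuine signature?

genuine

Left side g^H mod p:
63^2 = 3969 ≡ 27
63^4 ≡ 27^2 = 729 ≡ 72
63^8 ≡ 72^2 = 5184 ≡ 1
63^16 ≡ 1^2 = 1
63^32 ≡ 1^2 = 1
39 = 32 + 4 + 2 + 1, so 63^39 ≡ 1·72·27·63 ≡ 51 (mod 73)
Right side y^r · r^s mod p:
72^2 = 5184 ≡ 1
72^4 ≡ 1^2 = 1
72^8 ≡ 1^2 = 1
72^16 ≡ 1^2 = 1
72^32 ≡ 1^2 = 1
63 = 32 + 16 + 8 + 4 + 2 + 1, so 72^63 ≡ 1·1·1·1·1·72 ≡ 72 (mod 73)
63^2 = 3969 ≡ 27
3 = 2 + 1, so 63^3 ≡ 27·63 ≡ 22 (mod 73)
72·22 = 1584 ≡ 51 (mod 73)
51 ≡ 51 (mod 73), so the signature is genuine.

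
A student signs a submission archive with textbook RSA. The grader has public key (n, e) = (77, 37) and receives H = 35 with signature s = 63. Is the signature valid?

valid

s^2 ≡ 63^2 = 3969 ≡ 42
s^4 ≡ 42^2 = 1764 ≡ 70
s^8 ≡ 70^2 = 4900 ≡ 49
s^16 ≡ 49^2 = 2401 ≡ 14
s^32 ≡ 14^2 = 196 ≡ 42
37 = 32 + 4 + 1, so s^37 ≡ 42·70·63 ≡ 35 (mod 77)
35 = H, so the signature checks out.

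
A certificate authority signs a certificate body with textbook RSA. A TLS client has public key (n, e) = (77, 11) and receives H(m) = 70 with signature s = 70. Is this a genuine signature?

genuine

s^2 ≡ 70^2 = 4900 ≡ 49
s^4 ≡ 49^2 = 2401 ≡ 14
s^8 ≡ 14^2 = 196 ≡ 42
11 = 8 + 2 + 1, so s^11 ≡ 42·49·70 ≡ 70 (mod 77)
s^11 mod 77 = 70 matches H(m).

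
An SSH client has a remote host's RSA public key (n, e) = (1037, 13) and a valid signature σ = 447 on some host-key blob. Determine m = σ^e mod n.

802

Squares mod 1037: σ^1≡447, σ^2≡705, σ^4≡302, σ^8≡985
13 = 8 + 4 + 1, so σ^13 ≡ 985·302·447 ≡ 802 (mod 1037)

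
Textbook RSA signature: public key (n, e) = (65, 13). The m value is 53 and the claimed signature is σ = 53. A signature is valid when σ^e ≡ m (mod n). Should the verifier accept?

accept

σ^2 ≡ 53^2 = 2809 ≡ 14
σ^4 ≡ 14^2 = 196 ≡ 1
σ^8 ≡ 1^2 = 1
13 = 8 + 4 + 1, so σ^13 ≡ 1·1·53 ≡ 53 (mod 65)
Since 53 equals the digest 53, verification succeeds.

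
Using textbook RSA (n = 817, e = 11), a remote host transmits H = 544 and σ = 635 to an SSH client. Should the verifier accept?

σ^2 ≡ 635^2 = 403225 ≡ 444
σ^4 ≡ 444^2 = 197136 ≡ 239
σ^8 ≡ 239^2 = 57121 ≡ 748
11 = 8 + 2 + 1, so σ^11 ≡ 748·444·635 ≡ 544 (mod 817)
544 = H, so the signature checks out.

accept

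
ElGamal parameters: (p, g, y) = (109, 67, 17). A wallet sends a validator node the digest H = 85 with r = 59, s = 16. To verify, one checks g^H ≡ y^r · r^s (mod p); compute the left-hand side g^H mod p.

67^85 mod 109 = 11

11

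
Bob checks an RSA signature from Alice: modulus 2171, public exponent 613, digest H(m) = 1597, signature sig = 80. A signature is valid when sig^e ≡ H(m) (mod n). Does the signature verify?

does not verify

sig^2 ≡ 80^2 = 6400 ≡ 2058
sig^4 ≡ 2058^2 = 4235364 ≡ 1914
sig^8 ≡ 1914^2 = 3663396 ≡ 919
sig^16 ≡ 919^2 = 844561 ≡ 42
sig^32 ≡ 42^2 = 1764
sig^64 ≡ 1764^2 = 3111696 ≡ 653
sig^128 ≡ 653^2 = 426409 ≡ 893
sig^256 ≡ 893^2 = 797449 ≡ 692
sig^512 ≡ 692^2 = 478864 ≡ 1244
613 = 512 + 64 + 32 + 4 + 1, so sig^613 ≡ 1244·653·1764·1914·80 ≡ 574 (mod 2171)
574 ≠ 1597, so verification fails.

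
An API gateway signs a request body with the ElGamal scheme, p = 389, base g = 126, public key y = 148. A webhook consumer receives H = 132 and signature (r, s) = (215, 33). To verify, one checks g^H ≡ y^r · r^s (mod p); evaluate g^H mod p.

126^2 = 15876 ≡ 316
126^4 ≡ 316^2 = 99856 ≡ 272
126^8 ≡ 272^2 = 73984 ≡ 74
126^16 ≡ 74^2 = 5476 ≡ 30
126^32 ≡ 30^2 = 900 ≡ 122
126^64 ≡ 122^2 = 14884 ≡ 102
126^128 ≡ 102^2 = 10404 ≡ 290
132 = 128 + 4, so 126^132 ≡ 290·272 ≡ 302 (mod 389)

302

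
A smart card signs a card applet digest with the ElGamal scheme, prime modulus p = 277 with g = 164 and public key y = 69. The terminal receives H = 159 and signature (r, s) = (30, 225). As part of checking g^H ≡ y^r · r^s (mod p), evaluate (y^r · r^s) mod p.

236

69^2 = 4761 ≡ 52
69^4 ≡ 52^2 = 2704 ≡ 211
69^8 ≡ 211^2 = 44521 ≡ 201
69^16 ≡ 201^2 = 40401 ≡ 236
30 = 16 + 8 + 4 + 2, so 69^30 ≡ 236·201·211·52 ≡ 27 (mod 277)
30^2 = 900 ≡ 69
30^4 ≡ 69^2 = 4761 ≡ 52
30^8 ≡ 52^2 = 2704 ≡ 211
30^16 ≡ 211^2 = 44521 ≡ 201
30^32 ≡ 201^2 = 40401 ≡ 236
30^64 ≡ 236^2 = 55696 ≡ 19
30^128 ≡ 19^2 = 361 ≡ 84
225 = 128 + 64 + 32 + 1, so 30^225 ≡ 84·19·236·30 ≡ 19 (mod 277)
y^r · r^s ≡ 27·19 = 513 ≡ 236 (mod 277)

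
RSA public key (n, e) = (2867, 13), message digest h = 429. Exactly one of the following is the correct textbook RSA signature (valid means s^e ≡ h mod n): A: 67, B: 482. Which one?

B

Candidate A: Squares mod 2867: 67^1≡67, 67^2≡1622, 67^4≡1845, 67^8≡896; 13 = 8 + 4 + 1, so 67^13 ≡ 896·1845·67 ≡ 1096 (mod 2867)
Candidate B: Squares mod 2867: 482^1≡482, 482^2≡97, 482^4≡808, 482^8≡2055; 13 = 8 + 4 + 1, so 482^13 ≡ 2055·808·482 ≡ 429 (mod 2867)
  → matches h = 429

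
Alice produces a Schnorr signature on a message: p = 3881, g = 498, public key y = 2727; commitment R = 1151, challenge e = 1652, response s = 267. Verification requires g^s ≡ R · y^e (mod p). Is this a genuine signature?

g^s mod p:
Squares mod 3881: 498^1≡498, 498^2≡3501, 498^4≡803, 498^8≡563, 498^16≡2608, 498^32≡2152, 498^64≡1071, 498^128≡2146, 498^256≡2450
267 = 256 + 8 + 2 + 1, so 498^267 ≡ 2450·563·3501·498 ≡ 3094 (mod 3881)
R · y^e mod p:
Squares mod 3881: 2727^1≡2727, 2727^2≡533, 2727^4≡776, 2727^8≡621, 2727^16≡1422, 2727^32≡83, 2727^64≡3008, 2727^128≡1453, 2727^256≡3826, 2727^512≡3025, 2727^1024≡3108
1652 = 1024 + 512 + 64 + 32 + 16 + 4, so 2727^1652 ≡ 3108·3025·3008·83·1422·776 ≡ 1810 (mod 3881)
1151·1810 = 2083310 ≡ 3094 (mod 3881)
3094 ≡ 3094 (mod 3881); signature holds.

genuine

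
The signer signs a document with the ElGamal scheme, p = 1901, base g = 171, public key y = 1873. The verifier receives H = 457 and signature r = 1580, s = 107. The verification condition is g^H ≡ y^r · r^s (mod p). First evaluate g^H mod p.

318

171^2 = 29241 ≡ 726
171^4 ≡ 726^2 = 527076 ≡ 499
171^8 ≡ 499^2 = 249001 ≡ 1871
171^16 ≡ 1871^2 = 3500641 ≡ 900
171^32 ≡ 900^2 = 810000 ≡ 174
171^64 ≡ 174^2 = 30276 ≡ 1761
171^128 ≡ 1761^2 = 3101121 ≡ 590
171^256 ≡ 590^2 = 348100 ≡ 217
457 = 256 + 128 + 64 + 8 + 1, so 171^457 ≡ 217·590·1761·1871·171 ≡ 318 (mod 1901)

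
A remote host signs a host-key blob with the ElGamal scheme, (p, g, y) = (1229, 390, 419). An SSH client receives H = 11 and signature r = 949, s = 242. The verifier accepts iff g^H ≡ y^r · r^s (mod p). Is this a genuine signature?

genuine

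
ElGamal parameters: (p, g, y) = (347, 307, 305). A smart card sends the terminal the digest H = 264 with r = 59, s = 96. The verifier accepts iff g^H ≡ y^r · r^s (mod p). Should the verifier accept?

reject

Left side g^H mod p:
Squares mod 347: 307^1≡307, 307^2≡212, 307^4≡181, 307^8≡143, 307^16≡323, 307^32≡229, 307^64≡44, 307^128≡201, 307^256≡149
264 = 256 + 8, so 307^264 ≡ 149·143 ≡ 140 (mod 347)
Right side y^r · r^s mod p:
Squares mod 347: 305^1≡305, 305^2≡29, 305^4≡147, 305^8≡95, 305^16≡3, 305^32≡9
59 = 32 + 16 + 8 + 2 + 1, so 305^59 ≡ 9·3·95·29·305 ≡ 218 (mod 347)
Squares mod 347: 59^1≡59, 59^2≡11, 59^4≡121, 59^8≡67, 59^16≡325, 59^32≡137, 59^64≡31
96 = 64 + 32, so 59^96 ≡ 31·137 ≡ 83 (mod 347)
218·83 = 18094 ≡ 50 (mod 347)
140 ≠ 50, so verification fails.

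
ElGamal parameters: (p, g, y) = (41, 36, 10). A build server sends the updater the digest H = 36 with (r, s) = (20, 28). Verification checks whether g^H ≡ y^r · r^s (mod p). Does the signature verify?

verifies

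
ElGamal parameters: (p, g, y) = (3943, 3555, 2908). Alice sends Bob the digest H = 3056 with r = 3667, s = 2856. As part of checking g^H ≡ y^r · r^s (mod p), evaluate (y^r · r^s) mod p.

2908^2 = 8456464 ≡ 2672
2908^4 ≡ 2672^2 = 7139584 ≡ 2754
2908^8 ≡ 2754^2 = 7584516 ≡ 2127
2908^16 ≡ 2127^2 = 4524129 ≡ 1508
2908^32 ≡ 1508^2 = 2274064 ≡ 2896
2908^64 ≡ 2896^2 = 8386816 ≡ 55
2908^128 ≡ 55^2 = 3025
2908^256 ≡ 3025^2 = 9150625 ≡ 2865
2908^512 ≡ 2865^2 = 8208225 ≡ 2842
2908^1024 ≡ 2842^2 = 8076964 ≡ 1700
2908^2048 ≡ 1700^2 = 2890000 ≡ 3724
3667 = 2048 + 1024 + 512 + 64 + 16 + 2 + 1, so 2908^3667 ≡ 3724·1700·2842·55·1508·2672·2908 ≡ 392 (mod 3943)
3667^2 = 13446889 ≡ 1259
3667^4 ≡ 1259^2 = 1585081 ≡ 3938
3667^8 ≡ 3938^2 = 15507844 ≡ 25
3667^16 ≡ 25^2 = 625
3667^32 ≡ 625^2 = 390625 ≡ 268
3667^64 ≡ 268^2 = 71824 ≡ 850
3667^128 ≡ 850^2 = 722500 ≡ 931
3667^256 ≡ 931^2 = 866761 ≡ 3244
3667^512 ≡ 3244^2 = 10523536 ≡ 3612
3667^1024 ≡ 3612^2 = 13046544 ≡ 3100
3667^2048 ≡ 3100^2 = 9610000 ≡ 909
2856 = 2048 + 512 + 256 + 32 + 8, so 3667^2856 ≡ 909·3612·3244·268·25 ≡ 3105 (mod 3943)
y^r · r^s ≡ 392·3105 = 1217160 ≡ 2716 (mod 3943)

2716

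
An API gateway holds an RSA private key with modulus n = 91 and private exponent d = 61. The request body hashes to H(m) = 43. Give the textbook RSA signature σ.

43

(H(m))^61 mod 91 = 43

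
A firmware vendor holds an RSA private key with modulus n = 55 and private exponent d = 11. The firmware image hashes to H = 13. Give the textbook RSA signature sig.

2

H^11 mod 55 = 2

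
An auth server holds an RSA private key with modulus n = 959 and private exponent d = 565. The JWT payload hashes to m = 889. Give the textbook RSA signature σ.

m^2 ≡ 889^2 = 790321 ≡ 105
m^4 ≡ 105^2 = 11025 ≡ 476
m^8 ≡ 476^2 = 226576 ≡ 252
m^16 ≡ 252^2 = 63504 ≡ 210
m^32 ≡ 210^2 = 44100 ≡ 945
m^64 ≡ 945^2 = 893025 ≡ 196
m^128 ≡ 196^2 = 38416 ≡ 56
m^256 ≡ 56^2 = 3136 ≡ 259
m^512 ≡ 259^2 = 67081 ≡ 910
565 = 512 + 32 + 16 + 4 + 1, so m^565 ≡ 910·945·210·476·889 ≡ 623 (mod 959)

623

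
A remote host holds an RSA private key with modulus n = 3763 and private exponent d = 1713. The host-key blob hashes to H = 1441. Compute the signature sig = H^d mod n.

3460

H^2 ≡ 1441^2 = 2076481 ≡ 3068
H^4 ≡ 3068^2 = 9412624 ≡ 1361
H^8 ≡ 1361^2 = 1852321 ≡ 925
H^16 ≡ 925^2 = 855625 ≡ 1424
H^32 ≡ 1424^2 = 2027776 ≡ 3282
H^64 ≡ 3282^2 = 10771524 ≡ 1818
H^128 ≡ 1818^2 = 3305124 ≡ 1210
H^256 ≡ 1210^2 = 1464100 ≡ 293
H^512 ≡ 293^2 = 85849 ≡ 3063
H^1024 ≡ 3063^2 = 9381969 ≡ 810
1713 = 1024 + 512 + 128 + 32 + 16 + 1, so H^1713 ≡ 810·3063·1210·3282·1424·1441 ≡ 3460 (mod 3763)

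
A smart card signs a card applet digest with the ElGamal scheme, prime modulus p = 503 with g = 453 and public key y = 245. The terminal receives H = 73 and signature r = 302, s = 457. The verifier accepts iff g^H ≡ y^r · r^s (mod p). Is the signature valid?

Left side g^H mod p:
453^2 = 205209 ≡ 488
453^4 ≡ 488^2 = 238144 ≡ 225
453^8 ≡ 225^2 = 50625 ≡ 325
453^16 ≡ 325^2 = 105625 ≡ 498
453^32 ≡ 498^2 = 248004 ≡ 25
453^64 ≡ 25^2 = 625 ≡ 122
73 = 64 + 8 + 1, so 453^73 ≡ 122·325·453 ≡ 326 (mod 503)
Right side y^r · r^s mod p:
245^2 = 60025 ≡ 168
245^4 ≡ 168^2 = 28224 ≡ 56
245^8 ≡ 56^2 = 3136 ≡ 118
245^16 ≡ 118^2 = 13924 ≡ 343
245^32 ≡ 343^2 = 117649 ≡ 450
245^64 ≡ 450^2 = 202500 ≡ 294
245^128 ≡ 294^2 = 86436 ≡ 423
245^256 ≡ 423^2 = 178929 ≡ 364
302 = 256 + 32 + 8 + 4 + 2, so 245^302 ≡ 364·450·118·56·168 ≡ 433 (mod 503)
302^2 = 91204 ≡ 161
302^4 ≡ 161^2 = 25921 ≡ 268
302^8 ≡ 268^2 = 71824 ≡ 398
302^16 ≡ 398^2 = 158404 ≡ 462
302^32 ≡ 462^2 = 213444 ≡ 172
302^64 ≡ 172^2 = 29584 ≡ 410
302^128 ≡ 410^2 = 168100 ≡ 98
302^256 ≡ 98^2 = 9604 ≡ 47
457 = 256 + 128 + 64 + 8 + 1, so 302^457 ≡ 47·98·410·398·302 ≡ 369 (mod 503)
433·369 = 159777 ≡ 326 (mod 503)
326 ≡ 326 (mod 503), so the signature is genuine.

valid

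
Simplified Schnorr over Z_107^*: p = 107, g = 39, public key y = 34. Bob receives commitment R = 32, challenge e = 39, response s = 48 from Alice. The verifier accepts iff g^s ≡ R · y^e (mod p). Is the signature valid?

invalid

g^s mod p:
39^2 = 1521 ≡ 23
39^4 ≡ 23^2 = 529 ≡ 101
39^8 ≡ 101^2 = 10201 ≡ 36
39^16 ≡ 36^2 = 1296 ≡ 12
39^32 ≡ 12^2 = 144 ≡ 37
48 = 32 + 16, so 39^48 ≡ 37·12 ≡ 16 (mod 107)
R · y^e mod p:
34^2 = 1156 ≡ 86
34^4 ≡ 86^2 = 7396 ≡ 13
34^8 ≡ 13^2 = 169 ≡ 62
34^16 ≡ 62^2 = 3844 ≡ 99
34^32 ≡ 99^2 = 9801 ≡ 64
39 = 32 + 4 + 2 + 1, so 34^39 ≡ 64·13·86·34 ≡ 16 (mod 107)
32·16 = 512 ≡ 84 (mod 107)
16 ≠ 84; the check fails.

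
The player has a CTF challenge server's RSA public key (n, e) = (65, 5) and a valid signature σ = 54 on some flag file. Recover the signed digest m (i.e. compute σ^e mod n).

Squares mod 65: σ^1≡54, σ^2≡56, σ^4≡16
5 = 4 + 1, so σ^5 ≡ 16·54 ≡ 19 (mod 65)

19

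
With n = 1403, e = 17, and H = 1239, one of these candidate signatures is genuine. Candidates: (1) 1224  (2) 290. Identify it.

2

Candidate 1: 1224^2 = 1498176 ≡ 1175; 1224^4 ≡ 1175^2 = 1380625 ≡ 73; 1224^8 ≡ 73^2 = 5329 ≡ 1120; 1224^16 ≡ 1120^2 = 1254400 ≡ 118; 17 = 16 + 1, so 1224^17 ≡ 118·1224 ≡ 1326 (mod 1403)
Candidate 2: 290^2 = 84100 ≡ 1323; 290^4 ≡ 1323^2 = 1750329 ≡ 788; 290^8 ≡ 788^2 = 620944 ≡ 818; 290^16 ≡ 818^2 = 669124 ≡ 1296; 17 = 16 + 1, so 290^17 ≡ 1296·290 ≡ 1239 (mod 1403)
  → matches H = 1239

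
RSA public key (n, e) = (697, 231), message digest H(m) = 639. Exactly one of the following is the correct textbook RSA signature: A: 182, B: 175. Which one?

B

Candidate A: Squares mod 697: 182^1≡182, 182^2≡365, 182^4≡98, 182^8≡543, 182^16≡18, 182^32≡324, 182^64≡426, 182^128≡256; 231 = 128 + 64 + 32 + 4 + 2 + 1, so 182^231 ≡ 256·426·324·98·365·182 ≡ 551 (mod 697)
Candidate B: Squares mod 697: 175^1≡175, 175^2≡654, 175^4≡455, 175^8≡16, 175^16≡256, 175^32≡18, 175^64≡324, 175^128≡426; 231 = 128 + 64 + 32 + 4 + 2 + 1, so 175^231 ≡ 426·324·18·455·654·175 ≡ 639 (mod 697)
  → matches H(m) = 639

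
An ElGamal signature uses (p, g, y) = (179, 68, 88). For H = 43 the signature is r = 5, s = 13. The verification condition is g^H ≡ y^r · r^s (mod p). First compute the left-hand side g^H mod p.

68^2 = 4624 ≡ 149
68^4 ≡ 149^2 = 22201 ≡ 5
68^8 ≡ 5^2 = 25
68^16 ≡ 25^2 = 625 ≡ 88
68^32 ≡ 88^2 = 7744 ≡ 47
43 = 32 + 8 + 2 + 1, so 68^43 ≡ 47·25·149·68 ≡ 168 (mod 179)

168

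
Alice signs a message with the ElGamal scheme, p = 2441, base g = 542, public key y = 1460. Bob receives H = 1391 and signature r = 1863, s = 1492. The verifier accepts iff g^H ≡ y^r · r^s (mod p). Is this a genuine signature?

forged

Left side g^H mod p:
542^2 = 293764 ≡ 844
542^4 ≡ 844^2 = 712336 ≡ 2005
542^8 ≡ 2005^2 = 4020025 ≡ 2139
542^16 ≡ 2139^2 = 4575321 ≡ 887
542^32 ≡ 887^2 = 786769 ≡ 767
542^64 ≡ 767^2 = 588289 ≡ 8
542^128 ≡ 8^2 = 64
542^256 ≡ 64^2 = 4096 ≡ 1655
542^512 ≡ 1655^2 = 2739025 ≡ 223
542^1024 ≡ 223^2 = 49729 ≡ 909
1391 = 1024 + 256 + 64 + 32 + 8 + 4 + 2 + 1, so 542^1391 ≡ 909·1655·8·767·2139·2005·844·542 ≡ 191 (mod 2441)
Right side y^r · r^s mod p:
1460^2 = 2131600 ≡ 607
1460^4 ≡ 607^2 = 368449 ≡ 2299
1460^8 ≡ 2299^2 = 5285401 ≡ 636
1460^16 ≡ 636^2 = 404496 ≡ 1731
1460^32 ≡ 1731^2 = 2996361 ≡ 1254
1460^64 ≡ 1254^2 = 1572516 ≡ 512
1460^128 ≡ 512^2 = 262144 ≡ 957
1460^256 ≡ 957^2 = 915849 ≡ 474
1460^512 ≡ 474^2 = 224676 ≡ 104
1460^1024 ≡ 104^2 = 10816 ≡ 1052
1863 = 1024 + 512 + 256 + 64 + 4 + 2 + 1, so 1460^1863 ≡ 1052·104·474·512·2299·607·1460 ≡ 2351 (mod 2441)
1863^2 = 3470769 ≡ 2108
1863^4 ≡ 2108^2 = 4443664 ≡ 1044
1863^8 ≡ 1044^2 = 1089936 ≡ 1250
1863^16 ≡ 1250^2 = 1562500 ≡ 260
1863^32 ≡ 260^2 = 67600 ≡ 1693
1863^64 ≡ 1693^2 = 2866249 ≡ 515
1863^128 ≡ 515^2 = 265225 ≡ 1597
1863^256 ≡ 1597^2 = 2550409 ≡ 2005
1863^512 ≡ 2005^2 = 4020025 ≡ 2139
1863^1024 ≡ 2139^2 = 4575321 ≡ 887
1492 = 1024 + 256 + 128 + 64 + 16 + 4, so 1863^1492 ≡ 887·2005·1597·515·260·1044 ≡ 1367 (mod 2441)
2351·1367 = 3213817 ≡ 1461 (mod 2441)
191 ≠ 1461, so verification fails.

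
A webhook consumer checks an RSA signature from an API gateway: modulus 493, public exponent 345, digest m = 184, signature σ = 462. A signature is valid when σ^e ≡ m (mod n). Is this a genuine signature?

genuine

σ^2 ≡ 462^2 = 213444 ≡ 468
σ^4 ≡ 468^2 = 219024 ≡ 132
σ^8 ≡ 132^2 = 17424 ≡ 169
σ^16 ≡ 169^2 = 28561 ≡ 460
σ^32 ≡ 460^2 = 211600 ≡ 103
σ^64 ≡ 103^2 = 10609 ≡ 256
σ^128 ≡ 256^2 = 65536 ≡ 460
σ^256 ≡ 460^2 = 211600 ≡ 103
345 = 256 + 64 + 16 + 8 + 1, so σ^345 ≡ 103·256·460·169·462 ≡ 184 (mod 493)
184 = m, so the signature checks out.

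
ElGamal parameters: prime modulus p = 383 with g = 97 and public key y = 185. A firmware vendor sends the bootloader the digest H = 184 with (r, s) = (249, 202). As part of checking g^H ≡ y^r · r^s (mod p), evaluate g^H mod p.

152

97^2 = 9409 ≡ 217
97^4 ≡ 217^2 = 47089 ≡ 363
97^8 ≡ 363^2 = 131769 ≡ 17
97^16 ≡ 17^2 = 289
97^32 ≡ 289^2 = 83521 ≡ 27
97^64 ≡ 27^2 = 729 ≡ 346
97^128 ≡ 346^2 = 119716 ≡ 220
184 = 128 + 32 + 16 + 8, so 97^184 ≡ 220·27·289·17 ≡ 152 (mod 383)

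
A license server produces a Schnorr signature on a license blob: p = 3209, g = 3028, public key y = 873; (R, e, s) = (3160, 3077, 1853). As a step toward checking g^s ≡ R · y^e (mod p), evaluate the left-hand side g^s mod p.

1355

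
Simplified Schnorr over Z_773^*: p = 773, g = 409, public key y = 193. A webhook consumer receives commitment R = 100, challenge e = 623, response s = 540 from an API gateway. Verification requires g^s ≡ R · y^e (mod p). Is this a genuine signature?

g^s mod p:
Squares mod 773: 409^1≡409, 409^2≡313, 409^4≡571, 409^8≡608, 409^16≡170, 409^32≡299, 409^64≡506, 409^128≡173, 409^256≡555, 409^512≡371
540 = 512 + 16 + 8 + 4, so 409^540 ≡ 371·170·608·571 ≡ 618 (mod 773)
R · y^e mod p:
Squares mod 773: 193^1≡193, 193^2≡145, 193^4≡154, 193^8≡526, 193^16≡715, 193^32≡272, 193^64≡549, 193^128≡704, 193^256≡123, 193^512≡442
623 = 512 + 64 + 32 + 8 + 4 + 2 + 1, so 193^623 ≡ 442·549·272·526·154·145·193 ≡ 269 (mod 773)
100·269 = 26900 ≡ 618 (mod 773)
618 ≡ 618 (mod 773); signature holds.

genuine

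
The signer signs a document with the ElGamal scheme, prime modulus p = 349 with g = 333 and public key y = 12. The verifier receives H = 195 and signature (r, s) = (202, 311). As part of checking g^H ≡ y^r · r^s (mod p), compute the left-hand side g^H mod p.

333^2 = 110889 ≡ 256
333^4 ≡ 256^2 = 65536 ≡ 273
333^8 ≡ 273^2 = 74529 ≡ 192
333^16 ≡ 192^2 = 36864 ≡ 219
333^32 ≡ 219^2 = 47961 ≡ 148
333^64 ≡ 148^2 = 21904 ≡ 266
333^128 ≡ 266^2 = 70756 ≡ 258
195 = 128 + 64 + 2 + 1, so 333^195 ≡ 258·266·256·333 ≡ 17 (mod 349)

17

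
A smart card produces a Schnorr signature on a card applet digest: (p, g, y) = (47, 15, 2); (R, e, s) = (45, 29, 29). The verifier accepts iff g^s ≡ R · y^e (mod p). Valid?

g^s mod p:
15^2 = 225 ≡ 37
15^4 ≡ 37^2 = 1369 ≡ 6
15^8 ≡ 6^2 = 36
15^16 ≡ 36^2 = 1296 ≡ 27
29 = 16 + 8 + 4 + 1, so 15^29 ≡ 27·36·6·15 ≡ 13 (mod 47)
R · y^e mod p:
2^2 = 4
2^4 ≡ 4^2 = 16
2^8 ≡ 16^2 = 256 ≡ 21
2^16 ≡ 21^2 = 441 ≡ 18
29 = 16 + 8 + 4 + 1, so 2^29 ≡ 18·21·16·2 ≡ 17 (mod 47)
45·17 = 765 ≡ 13 (mod 47)
13 ≡ 13 (mod 47); signature holds.

yes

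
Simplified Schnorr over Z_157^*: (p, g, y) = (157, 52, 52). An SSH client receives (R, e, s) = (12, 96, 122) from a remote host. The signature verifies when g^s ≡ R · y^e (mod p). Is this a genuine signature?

genuine

g^s mod p:
52^2 = 2704 ≡ 35
52^4 ≡ 35^2 = 1225 ≡ 126
52^8 ≡ 126^2 = 15876 ≡ 19
52^16 ≡ 19^2 = 361 ≡ 47
52^32 ≡ 47^2 = 2209 ≡ 11
52^64 ≡ 11^2 = 121
122 = 64 + 32 + 16 + 8 + 2, so 52^122 ≡ 121·11·47·19·35 ≡ 115 (mod 157)
R · y^e mod p:
52^2 = 2704 ≡ 35
52^4 ≡ 35^2 = 1225 ≡ 126
52^8 ≡ 126^2 = 15876 ≡ 19
52^16 ≡ 19^2 = 361 ≡ 47
52^32 ≡ 47^2 = 2209 ≡ 11
52^64 ≡ 11^2 = 121
96 = 64 + 32, so 52^96 ≡ 121·11 ≡ 75 (mod 157)
12·75 = 900 ≡ 115 (mod 157)
115 ≡ 115 (mod 157); signature holds.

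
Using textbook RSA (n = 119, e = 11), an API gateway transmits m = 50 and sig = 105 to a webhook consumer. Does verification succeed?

sig^2 ≡ 105^2 = 11025 ≡ 77
sig^4 ≡ 77^2 = 5929 ≡ 98
sig^8 ≡ 98^2 = 9604 ≡ 84
11 = 8 + 2 + 1, so sig^11 ≡ 84·77·105 ≡ 7 (mod 119)
The recovered value 7 does not match the digest 50.

fails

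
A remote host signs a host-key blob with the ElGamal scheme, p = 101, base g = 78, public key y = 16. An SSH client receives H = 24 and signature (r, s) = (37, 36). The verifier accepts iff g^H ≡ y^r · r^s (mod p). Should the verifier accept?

accept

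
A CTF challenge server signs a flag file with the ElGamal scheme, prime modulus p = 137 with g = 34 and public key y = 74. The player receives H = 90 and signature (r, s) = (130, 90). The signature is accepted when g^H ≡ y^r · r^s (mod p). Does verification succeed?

Left side g^H mod p:
34^90 mod 137 = 59
Right side y^r · r^s mod p:
74^130 mod 137 = 122
130^90 mod 137 = 121
122·121 = 14762 ≡ 103 (mod 137)
59 ≠ 103, so verification fails.

fails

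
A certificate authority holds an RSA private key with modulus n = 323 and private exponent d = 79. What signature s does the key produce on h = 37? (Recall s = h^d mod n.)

227

h^2 ≡ 37^2 = 1369 ≡ 77
h^4 ≡ 77^2 = 5929 ≡ 115
h^8 ≡ 115^2 = 13225 ≡ 305
h^16 ≡ 305^2 = 93025 ≡ 1
h^32 ≡ 1^2 = 1
h^64 ≡ 1^2 = 1
79 = 64 + 8 + 4 + 2 + 1, so h^79 ≡ 1·305·115·77·37 ≡ 227 (mod 323)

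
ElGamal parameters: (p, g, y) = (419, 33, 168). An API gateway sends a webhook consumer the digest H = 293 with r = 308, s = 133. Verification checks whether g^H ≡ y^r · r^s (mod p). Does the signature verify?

Left side g^H mod p:
33^2 = 1089 ≡ 251
33^4 ≡ 251^2 = 63001 ≡ 151
33^8 ≡ 151^2 = 22801 ≡ 175
33^16 ≡ 175^2 = 30625 ≡ 38
33^32 ≡ 38^2 = 1444 ≡ 187
33^64 ≡ 187^2 = 34969 ≡ 192
33^128 ≡ 192^2 = 36864 ≡ 411
33^256 ≡ 411^2 = 168921 ≡ 64
293 = 256 + 32 + 4 + 1, so 33^293 ≡ 64·187·151·33 ≡ 274 (mod 419)
Right side y^r · r^s mod p:
168^2 = 28224 ≡ 151
168^4 ≡ 151^2 = 22801 ≡ 175
168^8 ≡ 175^2 = 30625 ≡ 38
168^16 ≡ 38^2 = 1444 ≡ 187
168^32 ≡ 187^2 = 34969 ≡ 192
168^64 ≡ 192^2 = 36864 ≡ 411
168^128 ≡ 411^2 = 168921 ≡ 64
168^256 ≡ 64^2 = 4096 ≡ 325
308 = 256 + 32 + 16 + 4, so 168^308 ≡ 325·192·187·175 ≡ 343 (mod 419)
308^2 = 94864 ≡ 170
308^4 ≡ 170^2 = 28900 ≡ 408
308^8 ≡ 408^2 = 166464 ≡ 121
308^16 ≡ 121^2 = 14641 ≡ 395
308^32 ≡ 395^2 = 156025 ≡ 157
308^64 ≡ 157^2 = 24649 ≡ 347
308^128 ≡ 347^2 = 120409 ≡ 156
133 = 128 + 4 + 1, so 308^133 ≡ 156·408·308 ≡ 250 (mod 419)
343·250 = 85750 ≡ 274 (mod 419)
274 ≡ 274 (mod 419), so the signature is genuine.

verifies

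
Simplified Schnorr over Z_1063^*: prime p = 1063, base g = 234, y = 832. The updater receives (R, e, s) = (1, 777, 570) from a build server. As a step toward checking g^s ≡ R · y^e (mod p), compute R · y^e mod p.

Squares mod 1063: 832^1≡832, 832^2≡211, 832^4≡938, 832^8≡743, 832^16≡352, 832^32≡596, 832^64≡174, 832^128≡512, 832^256≡646, 832^512≡620
777 = 512 + 256 + 8 + 1, so 832^777 ≡ 620·646·743·832 ≡ 512 (mod 1063)
R · y^e ≡ 1·512 = 512 ≡ 512 (mod 1063)

512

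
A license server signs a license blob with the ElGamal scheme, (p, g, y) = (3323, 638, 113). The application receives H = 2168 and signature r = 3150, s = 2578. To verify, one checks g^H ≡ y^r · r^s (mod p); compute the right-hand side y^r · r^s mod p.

113^3150 mod 3323 = 1707
3150^2578 mod 3323 = 277
y^r · r^s ≡ 1707·277 = 472839 ≡ 973 (mod 3323)

973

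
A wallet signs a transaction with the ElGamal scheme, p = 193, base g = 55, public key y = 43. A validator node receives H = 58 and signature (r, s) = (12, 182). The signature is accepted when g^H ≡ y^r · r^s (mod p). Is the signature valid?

valid

Left side g^H mod p:
Squares mod 193: 55^1≡55, 55^2≡130, 55^4≡109, 55^8≡108, 55^16≡84, 55^32≡108
58 = 32 + 16 + 8 + 2, so 55^58 ≡ 108·84·108·130 ≡ 144 (mod 193)
Right side y^r · r^s mod p:
Squares mod 193: 43^1≡43, 43^2≡112, 43^4≡192, 43^8≡1
12 = 8 + 4, so 43^12 ≡ 1·192 ≡ 192 (mod 193)
Squares mod 193: 12^1≡12, 12^2≡144, 12^4≡85, 12^8≡84, 12^16≡108, 12^32≡84, 12^64≡108, 12^128≡84
182 = 128 + 32 + 16 + 4 + 2, so 12^182 ≡ 84·84·108·85·144 ≡ 49 (mod 193)
192·49 = 9408 ≡ 144 (mod 193)
144 ≡ 144 (mod 193), so the signature is genuine.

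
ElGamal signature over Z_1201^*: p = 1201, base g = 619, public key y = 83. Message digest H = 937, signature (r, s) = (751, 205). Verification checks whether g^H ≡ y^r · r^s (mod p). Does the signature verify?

does not verify

Left side g^H mod p:
619^937 mod 1201 = 808
Right side y^r · r^s mod p:
83^751 mod 1201 = 620
751^205 mod 1201 = 618
620·618 = 383160 ≡ 41 (mod 1201)
808 ≠ 41, so verification fails.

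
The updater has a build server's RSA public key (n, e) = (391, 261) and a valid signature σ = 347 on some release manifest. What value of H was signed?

164

σ^2 ≡ 347^2 = 120409 ≡ 372
σ^4 ≡ 372^2 = 138384 ≡ 361
σ^8 ≡ 361^2 = 130321 ≡ 118
σ^16 ≡ 118^2 = 13924 ≡ 239
σ^32 ≡ 239^2 = 57121 ≡ 35
σ^64 ≡ 35^2 = 1225 ≡ 52
σ^128 ≡ 52^2 = 2704 ≡ 358
σ^256 ≡ 358^2 = 128164 ≡ 307
261 = 256 + 4 + 1, so σ^261 ≡ 307·361·347 ≡ 164 (mod 391)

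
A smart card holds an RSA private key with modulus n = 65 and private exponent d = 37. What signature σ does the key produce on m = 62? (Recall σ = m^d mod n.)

62

Squares mod 65: m^1≡62, m^2≡9, m^4≡16, m^8≡61, m^16≡16, m^32≡61
37 = 32 + 4 + 1, so m^37 ≡ 61·16·62 ≡ 62 (mod 65)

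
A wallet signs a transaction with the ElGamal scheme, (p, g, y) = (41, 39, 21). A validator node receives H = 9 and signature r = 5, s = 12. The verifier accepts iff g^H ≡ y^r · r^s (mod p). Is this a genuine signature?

genuine

Left side g^H mod p:
39^9 mod 41 = 21
Right side y^r · r^s mod p:
21^5 mod 41 = 9
5^12 mod 41 = 16
9·16 = 144 ≡ 21 (mod 41)
21 ≡ 21 (mod 41), so the signature is genuine.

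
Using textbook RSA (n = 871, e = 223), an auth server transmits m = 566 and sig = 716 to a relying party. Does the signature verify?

does not verify

Squares mod 871: sig^1≡716, sig^2≡508, sig^4≡248, sig^8≡534, sig^16≡339, sig^32≡820, sig^64≡859, sig^128≡144
223 = 128 + 64 + 16 + 8 + 4 + 2 + 1, so sig^223 ≡ 144·859·339·534·248·508·716 ≡ 235 (mod 871)
235 ≠ 566, so verification fails.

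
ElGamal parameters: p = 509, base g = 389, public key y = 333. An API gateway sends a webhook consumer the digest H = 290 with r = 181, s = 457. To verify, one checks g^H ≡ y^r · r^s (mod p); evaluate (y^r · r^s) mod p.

Squares mod 509: 333^1≡333, 333^2≡436, 333^4≡239, 333^8≡113, 333^16≡44, 333^32≡409, 333^64≡329, 333^128≡333
181 = 128 + 32 + 16 + 4 + 1, so 333^181 ≡ 333·409·44·239·333 ≡ 438 (mod 509)
Squares mod 509: 181^1≡181, 181^2≡185, 181^4≡122, 181^8≡123, 181^16≡368, 181^32≡30, 181^64≡391, 181^128≡181, 181^256≡185
457 = 256 + 128 + 64 + 8 + 1, so 181^457 ≡ 185·181·391·123·181 ≡ 103 (mod 509)
y^r · r^s ≡ 438·103 = 45114 ≡ 322 (mod 509)

322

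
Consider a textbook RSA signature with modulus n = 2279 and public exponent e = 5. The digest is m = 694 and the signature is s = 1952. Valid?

no

s^2 ≡ 1952^2 = 3810304 ≡ 2095
s^4 ≡ 2095^2 = 4389025 ≡ 1950
5 = 4 + 1, so s^5 ≡ 1950·1952 ≡ 470 (mod 2279)
The recovered value 470 does not match the digest 694.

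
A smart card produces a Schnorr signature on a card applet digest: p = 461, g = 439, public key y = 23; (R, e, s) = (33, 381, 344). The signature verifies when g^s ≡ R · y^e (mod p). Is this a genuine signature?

g^s mod p:
439^2 = 192721 ≡ 23
439^4 ≡ 23^2 = 529 ≡ 68
439^8 ≡ 68^2 = 4624 ≡ 14
439^16 ≡ 14^2 = 196
439^32 ≡ 196^2 = 38416 ≡ 153
439^64 ≡ 153^2 = 23409 ≡ 359
439^128 ≡ 359^2 = 128881 ≡ 262
439^256 ≡ 262^2 = 68644 ≡ 416
344 = 256 + 64 + 16 + 8, so 439^344 ≡ 416·359·196·14 ≡ 440 (mod 461)
R · y^e mod p:
23^2 = 529 ≡ 68
23^4 ≡ 68^2 = 4624 ≡ 14
23^8 ≡ 14^2 = 196
23^16 ≡ 196^2 = 38416 ≡ 153
23^32 ≡ 153^2 = 23409 ≡ 359
23^64 ≡ 359^2 = 128881 ≡ 262
23^128 ≡ 262^2 = 68644 ≡ 416
23^256 ≡ 416^2 = 173056 ≡ 181
381 = 256 + 64 + 32 + 16 + 8 + 4 + 1, so 23^381 ≡ 181·262·359·153·196·14·23 ≡ 416 (mod 461)
33·416 = 13728 ≡ 359 (mod 461)
440 ≠ 359; the check fails.

forged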